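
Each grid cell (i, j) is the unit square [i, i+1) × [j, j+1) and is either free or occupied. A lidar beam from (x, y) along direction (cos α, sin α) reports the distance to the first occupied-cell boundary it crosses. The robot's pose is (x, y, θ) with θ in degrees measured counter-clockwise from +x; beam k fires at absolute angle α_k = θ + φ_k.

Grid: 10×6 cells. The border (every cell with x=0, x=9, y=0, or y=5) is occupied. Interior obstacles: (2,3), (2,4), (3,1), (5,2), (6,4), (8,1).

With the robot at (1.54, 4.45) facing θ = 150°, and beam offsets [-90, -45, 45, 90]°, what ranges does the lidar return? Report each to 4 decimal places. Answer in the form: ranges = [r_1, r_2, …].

ranges = [0.6351, 0.5694, 0.5590, 1.0800]

beam 1: φ=-90°, α=60°
  d=(0.5000,0.8660)  start (1,4)  tX=0.9200 tY=0.6351  stride 1/|dx|=2.0000 1/|dy|=1.1547
    cross y-line → (1,5), t=0.6351 (wall)
  → r_1 = 0.6351
beam 2: φ=-45°, α=105°
  d=(-0.2588,0.9659)  start (1,4)  tX=2.0864 tY=0.5694  stride 1/|dx|=3.8637 1/|dy|=1.0353
    cross y-line → (1,5), t=0.5694 (wall)
  → r_2 = 0.5694
beam 3: φ=45°, α=195°
  d=(-0.9659,-0.2588)  start (1,4)  tX=0.5590 tY=1.7387  stride 1/|dx|=1.0353 1/|dy|=3.8637
    cross x-line → (0,4), t=0.5590 (wall)
  → r_3 = 0.5590
beam 4: φ=90°, α=240°
  d=(-0.5000,-0.8660)  start (1,4)  tX=1.0800 tY=0.5196  stride 1/|dx|=2.0000 1/|dy|=1.1547
    cross y-line → (1,3), t=0.5196
    cross x-line → (0,3), t=1.0800 (wall)
  → r_4 = 1.0800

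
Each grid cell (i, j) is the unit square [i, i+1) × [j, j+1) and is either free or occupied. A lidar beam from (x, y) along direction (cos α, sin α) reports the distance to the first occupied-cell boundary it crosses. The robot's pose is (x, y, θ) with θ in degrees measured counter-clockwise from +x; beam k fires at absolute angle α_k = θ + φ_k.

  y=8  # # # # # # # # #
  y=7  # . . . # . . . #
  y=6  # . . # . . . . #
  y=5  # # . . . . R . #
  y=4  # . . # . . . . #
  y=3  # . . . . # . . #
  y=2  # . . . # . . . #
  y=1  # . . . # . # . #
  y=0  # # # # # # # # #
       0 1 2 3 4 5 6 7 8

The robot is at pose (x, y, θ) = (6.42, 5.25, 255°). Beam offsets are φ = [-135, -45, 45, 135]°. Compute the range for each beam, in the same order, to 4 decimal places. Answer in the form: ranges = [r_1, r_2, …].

ranges = [2.8400, 6.2585, 3.1600, 1.8244]

beam 1: φ=-135°, α=120°
  d=(-0.5000,0.8660)  start (6,5)  tX=0.8400 tY=0.8660  stride 1/|dx|=2.0000 1/|dy|=1.1547
    cross x-line → (5,5), t=0.8400
    cross y-line → (5,6), t=0.8660
    cross y-line → (5,7), t=2.0207
    cross x-line → (4,7), t=2.8400 (wall)
  → r_1 = 2.8400
beam 2: φ=-45°, α=210°
  d=(-0.8660,-0.5000)  start (6,5)  tX=0.4850 tY=0.5000  stride 1/|dx|=1.1547 1/|dy|=2.0000
    cross x-line → (5,5), t=0.4850
    cross y-line → (5,4), t=0.5000
    cross x-line → (4,4), t=1.6397
    cross y-line → (4,3), t=2.5000
    cross x-line → (3,3), t=2.7944
    cross x-line → (2,3), t=3.9491
    cross y-line → (2,2), t=4.5000
    cross x-line → (1,2), t=5.1038
    cross x-line → (0,2), t=6.2585 (wall)
  → r_2 = 6.2585
beam 3: φ=45°, α=300°
  d=(0.5000,-0.8660)  start (6,5)  tX=1.1600 tY=0.2887  stride 1/|dx|=2.0000 1/|dy|=1.1547
    cross y-line → (6,4), t=0.2887
    cross x-line → (7,4), t=1.1600
    cross y-line → (7,3), t=1.4434
    cross y-line → (7,2), t=2.5981
    cross x-line → (8,2), t=3.1600 (wall)
  → r_3 = 3.1600
beam 4: φ=135°, α=30°
  d=(0.8660,0.5000)  start (6,5)  tX=0.6697 tY=1.5000  stride 1/|dx|=1.1547 1/|dy|=2.0000
    cross x-line → (7,5), t=0.6697
    cross y-line → (7,6), t=1.5000
    cross x-line → (8,6), t=1.8244 (wall)
  → r_4 = 1.8244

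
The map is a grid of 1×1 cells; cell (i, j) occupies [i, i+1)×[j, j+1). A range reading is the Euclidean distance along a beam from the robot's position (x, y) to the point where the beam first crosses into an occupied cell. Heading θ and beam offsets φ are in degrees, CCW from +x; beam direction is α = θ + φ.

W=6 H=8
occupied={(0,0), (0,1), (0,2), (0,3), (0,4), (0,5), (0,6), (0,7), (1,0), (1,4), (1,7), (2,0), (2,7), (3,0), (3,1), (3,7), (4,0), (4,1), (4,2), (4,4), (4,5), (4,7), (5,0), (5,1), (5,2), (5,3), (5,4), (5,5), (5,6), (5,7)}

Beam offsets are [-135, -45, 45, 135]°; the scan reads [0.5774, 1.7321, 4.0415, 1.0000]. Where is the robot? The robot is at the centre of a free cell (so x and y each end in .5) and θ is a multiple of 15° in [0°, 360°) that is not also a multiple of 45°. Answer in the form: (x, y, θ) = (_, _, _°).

Candidates: 18 free-cell centres × 16 headings = 288 poses. Raycast each; keep the one whose scan matches to 4 dp.
  (3.5, 5.5, 240°): beam 1 = 1.5529 ≠ 0.5774 ✗
  (4.5, 6.5, 195°): beam 2 = 1.0000 ≠ 1.7321 ✗
  (3.5, 6.5, 330°): beam 1 = 2.5882 ≠ 0.5774 ✗
  …
  (2.5, 6.5, 255°): r_1=0.5774, r_2=1.7321, r_3=4.0415, r_4=1.0000 — all match ✓
Only this pose fits every beam.

(x, y, θ) = (2.5, 6.5, 255°)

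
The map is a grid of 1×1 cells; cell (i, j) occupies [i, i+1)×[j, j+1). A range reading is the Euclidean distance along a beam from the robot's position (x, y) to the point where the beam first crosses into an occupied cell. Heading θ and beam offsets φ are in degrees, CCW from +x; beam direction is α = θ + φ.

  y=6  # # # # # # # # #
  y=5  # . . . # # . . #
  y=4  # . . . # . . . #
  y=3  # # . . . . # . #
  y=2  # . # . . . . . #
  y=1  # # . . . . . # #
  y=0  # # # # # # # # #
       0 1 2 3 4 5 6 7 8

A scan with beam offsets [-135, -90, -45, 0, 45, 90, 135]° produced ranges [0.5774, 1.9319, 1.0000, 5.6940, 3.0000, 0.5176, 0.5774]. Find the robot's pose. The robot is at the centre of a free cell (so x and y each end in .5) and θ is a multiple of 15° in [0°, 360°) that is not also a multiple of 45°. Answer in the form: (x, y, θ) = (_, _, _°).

Candidates: 27 free-cell centres × 16 headings = 432 poses. Raycast each; keep the one whose scan matches to 4 dp.
  (5.5, 3.5, 285°): beam 1 = 1.0000 ≠ 0.5774 ✗
  (7.5, 5.5, 165°): beam 2 = 0.5176 ≠ 1.9319 ✗
  (3.5, 3.5, 15°): beam 1 = 1.0000 ≠ 0.5774 ✗
  …
  (7.5, 2.5, 165°): r_1=0.5774, r_2=1.9319, r_3=1.0000, r_4=5.6940, r_5=3.0000, r_6=0.5176, r_7=0.5774 — all match ✓
No second candidate reproduces the full scan.

(x, y, θ) = (7.5, 2.5, 165°)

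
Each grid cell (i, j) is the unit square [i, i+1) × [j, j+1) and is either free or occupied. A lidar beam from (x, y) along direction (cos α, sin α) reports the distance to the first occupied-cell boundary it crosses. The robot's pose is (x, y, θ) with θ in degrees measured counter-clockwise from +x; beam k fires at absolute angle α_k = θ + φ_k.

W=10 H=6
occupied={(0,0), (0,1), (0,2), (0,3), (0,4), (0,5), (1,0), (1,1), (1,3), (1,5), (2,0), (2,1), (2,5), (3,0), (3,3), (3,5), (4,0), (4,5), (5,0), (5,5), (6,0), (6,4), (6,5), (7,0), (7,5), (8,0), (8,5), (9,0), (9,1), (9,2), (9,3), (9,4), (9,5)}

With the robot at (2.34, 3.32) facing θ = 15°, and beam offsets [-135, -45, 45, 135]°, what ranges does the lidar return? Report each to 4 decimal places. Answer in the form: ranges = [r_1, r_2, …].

ranges = [1.5242, 4.6400, 1.9399, 0.3926]

beam 1: φ=-135°, α=240°
  cosα=-0.5000 sinα=-0.8660 | (2,3) | tMaxX 0.6800 tMaxY 0.3695 | tΔX 2.0000 tΔY 1.1547
    t=0.3695 [y] (2,2)
    t=0.6800 [x] (1,2)
    t=1.5242 [y] (1,1) — stop
  → r_1 = 1.5242
beam 2: φ=-45°, α=330°
  cosα=0.8660 sinα=-0.5000 | (2,3) | tMaxX 0.7621 tMaxY 0.6400 | tΔX 1.1547 tΔY 2.0000
    t=0.6400 [y] (2,2)
    t=0.7621 [x] (3,2)
    t=1.9168 [x] (4,2)
    t=2.6400 [y] (4,1)
    t=3.0715 [x] (5,1)
    t=4.2262 [x] (6,1)
    t=4.6400 [y] (6,0) — stop
  → r_2 = 4.6400
beam 3: φ=45°, α=60°
  cosα=0.5000 sinα=0.8660 | (2,3) | tMaxX 1.3200 tMaxY 0.7852 | tΔX 2.0000 tΔY 1.1547
    t=0.7852 [y] (2,4)
    t=1.3200 [x] (3,4)
    t=1.9399 [y] (3,5) — stop
  → r_3 = 1.9399
beam 4: φ=135°, α=150°
  cosα=-0.8660 sinα=0.5000 | (2,3) | tMaxX 0.3926 tMaxY 1.3600 | tΔX 1.1547 tΔY 2.0000
    t=0.3926 [x] (1,3) — stop
  → r_4 = 0.3926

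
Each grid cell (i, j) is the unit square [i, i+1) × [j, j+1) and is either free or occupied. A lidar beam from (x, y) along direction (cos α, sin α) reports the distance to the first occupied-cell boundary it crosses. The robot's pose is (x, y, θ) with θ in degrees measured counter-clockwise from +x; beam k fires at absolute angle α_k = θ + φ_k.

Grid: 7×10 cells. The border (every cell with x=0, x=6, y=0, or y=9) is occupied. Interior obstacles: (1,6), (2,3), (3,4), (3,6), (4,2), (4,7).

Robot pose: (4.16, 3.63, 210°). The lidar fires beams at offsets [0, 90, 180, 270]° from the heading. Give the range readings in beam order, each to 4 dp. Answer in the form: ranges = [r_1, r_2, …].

ranges = [3.6489, 0.7275, 2.1246, 0.4272]

beam 1: φ=0°, α=210°
  direction (-0.8660, -0.5000); cell (4,3); t to first gridline: x 0.1848, y 1.2600 (then +1.1547 / +2.0000)
    (3,3) via x @ 0.1848
    (3,2) via y @ 1.2600
    (2,2) via x @ 1.3395
    (1,2) via x @ 2.4942
    (1,1) via y @ 3.2600
    (0,1) via x @ 3.6489  # hit
  → r_1 = 3.6489
beam 2: φ=90°, α=300°
  direction (0.5000, -0.8660); cell (4,3); t to first gridline: x 1.6800, y 0.7275 (then +2.0000 / +1.1547)
    (4,2) via y @ 0.7275  # hit
  → r_2 = 0.7275
beam 3: φ=180°, α=30°
  direction (0.8660, 0.5000); cell (4,3); t to first gridline: x 0.9699, y 0.7400 (then +1.1547 / +2.0000)
    (4,4) via y @ 0.7400
    (5,4) via x @ 0.9699
    (6,4) via x @ 2.1246  # hit
  → r_3 = 2.1246
beam 4: φ=270°, α=120°
  direction (-0.5000, 0.8660); cell (4,3); t to first gridline: x 0.3200, y 0.4272 (then +2.0000 / +1.1547)
    (3,3) via x @ 0.3200
    (3,4) via y @ 0.4272  # hit
  → r_4 = 0.4272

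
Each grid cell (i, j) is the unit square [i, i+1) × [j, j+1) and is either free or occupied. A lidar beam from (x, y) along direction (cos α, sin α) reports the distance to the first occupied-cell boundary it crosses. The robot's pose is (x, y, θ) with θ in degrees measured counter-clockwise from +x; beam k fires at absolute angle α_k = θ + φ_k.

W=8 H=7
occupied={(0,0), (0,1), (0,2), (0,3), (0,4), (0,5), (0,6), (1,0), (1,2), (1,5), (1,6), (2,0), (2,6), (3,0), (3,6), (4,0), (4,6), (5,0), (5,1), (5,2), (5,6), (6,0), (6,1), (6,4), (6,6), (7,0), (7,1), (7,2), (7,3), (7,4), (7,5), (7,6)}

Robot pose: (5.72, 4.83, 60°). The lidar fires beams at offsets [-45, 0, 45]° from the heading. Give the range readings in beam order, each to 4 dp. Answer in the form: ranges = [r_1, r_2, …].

beam 1: φ=-45°, α=15°
  dir = (cos 15°, sin 15°) = (0.9659, 0.2588); from cell (5,4)
  next x-line at t=0.2899, next y-line at t=0.6568; Δt_x=1.0353, Δt_y=3.8637
    x: enter (6,4) at t=0.2899 ← occupied
  → r_1 = 0.2899
beam 2: φ=0°, α=60°
  dir = (cos 60°, sin 60°) = (0.5000, 0.8660); from cell (5,4)
  next x-line at t=0.5600, next y-line at t=0.1963; Δt_x=2.0000, Δt_y=1.1547
    y: enter (5,5) at t=0.1963
    x: enter (6,5) at t=0.5600
    y: enter (6,6) at t=1.3510 ← occupied
  → r_2 = 1.3510
beam 3: φ=45°, α=105°
  dir = (cos 105°, sin 105°) = (-0.2588, 0.9659); from cell (5,4)
  next x-line at t=2.7819, next y-line at t=0.1760; Δt_x=3.8637, Δt_y=1.0353
    y: enter (5,5) at t=0.1760
    y: enter (5,6) at t=1.2113 ← occupied
  → r_3 = 1.2113

ranges = [0.2899, 1.3510, 1.2113]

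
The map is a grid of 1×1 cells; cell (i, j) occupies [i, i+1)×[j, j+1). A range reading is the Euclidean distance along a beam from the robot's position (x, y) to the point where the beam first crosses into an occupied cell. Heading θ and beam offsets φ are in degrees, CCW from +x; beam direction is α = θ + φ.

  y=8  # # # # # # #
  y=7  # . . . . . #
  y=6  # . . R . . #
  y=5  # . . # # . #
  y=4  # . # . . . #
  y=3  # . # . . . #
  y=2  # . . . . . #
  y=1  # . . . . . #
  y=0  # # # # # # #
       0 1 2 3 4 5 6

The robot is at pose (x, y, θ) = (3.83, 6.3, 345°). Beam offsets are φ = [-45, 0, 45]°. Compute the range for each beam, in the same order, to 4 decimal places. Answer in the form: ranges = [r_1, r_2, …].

beam 1: φ=-45°, α=300°
  direction (0.5000, -0.8660); cell (3,6); t to first gridline: x 0.3400, y 0.3464 (then +2.0000 / +1.1547)
    (4,6) via x @ 0.3400
    (4,5) via y @ 0.3464  # hit
  → r_1 = 0.3464
beam 2: φ=0°, α=345°
  direction (0.9659, -0.2588); cell (3,6); t to first gridline: x 0.1760, y 1.1591 (then +1.0353 / +3.8637)
    (4,6) via x @ 0.1760
    (4,5) via y @ 1.1591  # hit
  → r_2 = 1.1591
beam 3: φ=45°, α=30°
  direction (0.8660, 0.5000); cell (3,6); t to first gridline: x 0.1963, y 1.4000 (then +1.1547 / +2.0000)
    (4,6) via x @ 0.1963
    (5,6) via x @ 1.3510
    (5,7) via y @ 1.4000
    (6,7) via x @ 2.5057  # hit
  → r_3 = 2.5057

ranges = [0.3464, 1.1591, 2.5057]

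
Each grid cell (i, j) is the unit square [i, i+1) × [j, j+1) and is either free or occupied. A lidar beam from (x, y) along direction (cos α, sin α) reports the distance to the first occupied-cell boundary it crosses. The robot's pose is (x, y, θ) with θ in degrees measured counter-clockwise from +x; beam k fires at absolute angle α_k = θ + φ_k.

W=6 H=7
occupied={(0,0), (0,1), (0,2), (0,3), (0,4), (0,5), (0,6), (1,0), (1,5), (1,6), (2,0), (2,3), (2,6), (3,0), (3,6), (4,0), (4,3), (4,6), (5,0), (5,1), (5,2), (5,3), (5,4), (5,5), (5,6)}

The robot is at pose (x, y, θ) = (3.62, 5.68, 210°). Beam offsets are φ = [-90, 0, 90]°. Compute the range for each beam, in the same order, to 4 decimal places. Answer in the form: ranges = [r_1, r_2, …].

ranges = [0.3695, 3.0253, 1.9399]

beam 1: φ=-90°, α=120°
  dir = (cos 120°, sin 120°) = (-0.5000, 0.8660); from cell (3,5)
  next x-line at t=1.2400, next y-line at t=0.3695; Δt_x=2.0000, Δt_y=1.1547
    y: enter (3,6) at t=0.3695 ← occupied
  → r_1 = 0.3695
beam 2: φ=0°, α=210°
  dir = (cos 210°, sin 210°) = (-0.8660, -0.5000); from cell (3,5)
  next x-line at t=0.7159, next y-line at t=1.3600; Δt_x=1.1547, Δt_y=2.0000
    x: enter (2,5) at t=0.7159
    y: enter (2,4) at t=1.3600
    x: enter (1,4) at t=1.8706
    x: enter (0,4) at t=3.0253 ← occupied
  → r_2 = 3.0253
beam 3: φ=90°, α=300°
  dir = (cos 300°, sin 300°) = (0.5000, -0.8660); from cell (3,5)
  next x-line at t=0.7600, next y-line at t=0.7852; Δt_x=2.0000, Δt_y=1.1547
    x: enter (4,5) at t=0.7600
    y: enter (4,4) at t=0.7852
    y: enter (4,3) at t=1.9399 ← occupied
  → r_3 = 1.9399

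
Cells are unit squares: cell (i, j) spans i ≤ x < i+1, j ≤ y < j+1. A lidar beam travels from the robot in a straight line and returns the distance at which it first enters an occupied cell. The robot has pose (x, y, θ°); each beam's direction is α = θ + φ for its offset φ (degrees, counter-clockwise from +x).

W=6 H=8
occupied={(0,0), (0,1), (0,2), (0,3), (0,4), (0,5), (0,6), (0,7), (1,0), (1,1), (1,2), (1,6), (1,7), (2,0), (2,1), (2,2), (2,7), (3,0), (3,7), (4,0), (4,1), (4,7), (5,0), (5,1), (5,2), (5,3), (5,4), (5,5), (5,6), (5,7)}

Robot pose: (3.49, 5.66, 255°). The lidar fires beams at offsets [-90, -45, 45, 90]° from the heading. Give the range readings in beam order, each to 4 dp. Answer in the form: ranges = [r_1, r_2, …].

beam 1: φ=-90°, α=165°
  d=(-0.9659,0.2588)  start (3,5)  tX=0.5073 tY=1.3137  stride 1/|dx|=1.0353 1/|dy|=3.8637
    cross x-line → (2,5), t=0.5073
    cross y-line → (2,6), t=1.3137
    cross x-line → (1,6), t=1.5426 (wall)
  → r_1 = 1.5426
beam 2: φ=-45°, α=210°
  d=(-0.8660,-0.5000)  start (3,5)  tX=0.5658 tY=1.3200  stride 1/|dx|=1.1547 1/|dy|=2.0000
    cross x-line → (2,5), t=0.5658
    cross y-line → (2,4), t=1.3200
    cross x-line → (1,4), t=1.7205
    cross x-line → (0,4), t=2.8752 (wall)
  → r_2 = 2.8752
beam 3: φ=45°, α=300°
  d=(0.5000,-0.8660)  start (3,5)  tX=1.0200 tY=0.7621  stride 1/|dx|=2.0000 1/|dy|=1.1547
    cross y-line → (3,4), t=0.7621
    cross x-line → (4,4), t=1.0200
    cross y-line → (4,3), t=1.9168
    cross x-line → (5,3), t=3.0200 (wall)
  → r_3 = 3.0200
beam 4: φ=90°, α=345°
  d=(0.9659,-0.2588)  start (3,5)  tX=0.5280 tY=2.5500  stride 1/|dx|=1.0353 1/|dy|=3.8637
    cross x-line → (4,5), t=0.5280
    cross x-line → (5,5), t=1.5633 (wall)
  → r_4 = 1.5633

ranges = [1.5426, 2.8752, 3.0200, 1.5633]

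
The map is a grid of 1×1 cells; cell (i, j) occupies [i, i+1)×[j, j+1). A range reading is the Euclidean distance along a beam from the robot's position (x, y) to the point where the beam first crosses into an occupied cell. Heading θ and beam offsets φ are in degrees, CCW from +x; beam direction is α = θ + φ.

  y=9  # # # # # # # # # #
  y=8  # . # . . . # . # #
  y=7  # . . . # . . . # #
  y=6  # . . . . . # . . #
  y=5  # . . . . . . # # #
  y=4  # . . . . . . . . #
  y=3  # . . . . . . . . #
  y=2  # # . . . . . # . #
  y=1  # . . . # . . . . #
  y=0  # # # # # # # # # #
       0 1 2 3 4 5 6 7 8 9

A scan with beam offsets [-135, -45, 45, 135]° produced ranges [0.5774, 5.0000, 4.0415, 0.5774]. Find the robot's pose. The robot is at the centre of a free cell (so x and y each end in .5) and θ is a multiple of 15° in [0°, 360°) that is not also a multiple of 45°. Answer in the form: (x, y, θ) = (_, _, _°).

Candidates: 53 free-cell centres × 16 headings = 848 poses. Raycast each; keep the one whose scan matches to 4 dp.
  (5.5, 7.5, 165°): beam 1 = 1.0000 ≠ 0.5774 ✗
  (1.5, 6.5, 165°): beam 1 = 2.8868 ≠ 0.5774 ✗
  (5.5, 7.5, 60°): beam 1 = 6.7293 ≠ 0.5774 ✗
  (5.5, 8.5, 30°): beam 1 = 7.7646 ≠ 0.5774 ✗
  …
  (6.5, 5.5, 195°): r_1=0.5774, r_2=5.0000, r_3=4.0415, r_4=0.5774 — all match ✓
Unique over the lattice → pose = (6.5, 5.5, 195°).

(x, y, θ) = (6.5, 5.5, 195°)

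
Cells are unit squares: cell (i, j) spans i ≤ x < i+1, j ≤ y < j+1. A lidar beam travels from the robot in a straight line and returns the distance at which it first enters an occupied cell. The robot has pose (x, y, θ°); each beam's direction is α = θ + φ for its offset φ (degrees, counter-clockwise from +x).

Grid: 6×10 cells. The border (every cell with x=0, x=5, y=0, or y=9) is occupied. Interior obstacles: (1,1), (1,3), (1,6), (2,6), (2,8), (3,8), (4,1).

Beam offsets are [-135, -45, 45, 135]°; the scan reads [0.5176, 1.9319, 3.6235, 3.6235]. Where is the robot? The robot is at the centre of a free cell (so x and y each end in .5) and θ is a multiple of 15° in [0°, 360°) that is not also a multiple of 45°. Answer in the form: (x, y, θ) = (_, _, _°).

(x, y, θ) = (4.5, 4.5, 120°)

Enumerate (i+0.5, j+0.5, θ) over the 25 free cells and 16 admissible headings. For each, cast all 4 beams and compare to the given ranges.
  (4.5, 4.5, 165°): beam 1 = 0.5774 ≠ 0.5176 ✗
  (4.5, 3.5, 15°): beam 1 = 2.8868 ≠ 0.5176 ✗
  (2.5, 1.5, 150°): beam 1 = 1.5529 ≠ 0.5176 ✗
  …
  (4.5, 4.5, 120°): r_1=0.5176, r_2=1.9319, r_3=3.6235, r_4=3.6235 — all match ✓
No second candidate reproduces the full scan.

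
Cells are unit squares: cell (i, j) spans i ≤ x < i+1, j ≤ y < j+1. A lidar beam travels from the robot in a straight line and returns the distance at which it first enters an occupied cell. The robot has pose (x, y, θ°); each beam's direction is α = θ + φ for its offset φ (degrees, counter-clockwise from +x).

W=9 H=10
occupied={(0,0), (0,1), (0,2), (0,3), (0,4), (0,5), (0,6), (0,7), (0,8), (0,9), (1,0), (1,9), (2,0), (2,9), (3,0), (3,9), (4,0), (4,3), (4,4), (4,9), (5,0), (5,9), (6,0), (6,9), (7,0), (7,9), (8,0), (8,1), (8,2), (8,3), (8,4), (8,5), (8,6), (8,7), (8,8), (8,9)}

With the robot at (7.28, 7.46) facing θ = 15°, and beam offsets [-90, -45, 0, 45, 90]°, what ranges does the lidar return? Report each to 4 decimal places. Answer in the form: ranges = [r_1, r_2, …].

ranges = [2.7819, 0.8314, 0.7454, 1.4400, 1.5943]

beam 1: φ=-90°, α=285°
  d=(0.2588,-0.9659)  start (7,7)  tX=2.7819 tY=0.4762  stride 1/|dx|=3.8637 1/|dy|=1.0353
    cross y-line → (7,6), t=0.4762
    cross y-line → (7,5), t=1.5115
    cross y-line → (7,4), t=2.5468
    cross x-line → (8,4), t=2.7819 (wall)
  → r_1 = 2.7819
beam 2: φ=-45°, α=330°
  d=(0.8660,-0.5000)  start (7,7)  tX=0.8314 tY=0.9200  stride 1/|dx|=1.1547 1/|dy|=2.0000
    cross x-line → (8,7), t=0.8314 (wall)
  → r_2 = 0.8314
beam 3: φ=0°, α=15°
  d=(0.9659,0.2588)  start (7,7)  tX=0.7454 tY=2.0864  stride 1/|dx|=1.0353 1/|dy|=3.8637
    cross x-line → (8,7), t=0.7454 (wall)
  → r_3 = 0.7454
beam 4: φ=45°, α=60°
  d=(0.5000,0.8660)  start (7,7)  tX=1.4400 tY=0.6235  stride 1/|dx|=2.0000 1/|dy|=1.1547
    cross y-line → (7,8), t=0.6235
    cross x-line → (8,8), t=1.4400 (wall)
  → r_4 = 1.4400
beam 5: φ=90°, α=105°
  d=(-0.2588,0.9659)  start (7,7)  tX=1.0818 tY=0.5590  stride 1/|dx|=3.8637 1/|dy|=1.0353
    cross y-line → (7,8), t=0.5590
    cross x-line → (6,8), t=1.0818
    cross y-line → (6,9), t=1.5943 (wall)
  → r_5 = 1.5943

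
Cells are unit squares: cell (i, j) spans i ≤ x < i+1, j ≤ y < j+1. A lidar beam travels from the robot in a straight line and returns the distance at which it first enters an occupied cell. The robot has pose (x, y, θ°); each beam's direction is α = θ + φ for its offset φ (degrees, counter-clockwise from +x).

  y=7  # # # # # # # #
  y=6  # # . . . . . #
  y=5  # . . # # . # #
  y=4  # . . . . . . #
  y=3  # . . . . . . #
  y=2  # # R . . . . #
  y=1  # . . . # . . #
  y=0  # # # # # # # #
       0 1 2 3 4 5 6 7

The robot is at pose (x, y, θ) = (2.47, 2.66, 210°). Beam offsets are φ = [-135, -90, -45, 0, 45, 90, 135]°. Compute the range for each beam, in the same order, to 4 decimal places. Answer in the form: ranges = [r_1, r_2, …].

ranges = [2.4225, 2.9400, 0.4866, 0.5427, 1.7186, 1.9168, 2.5500]

beam 1: φ=-135°, α=75°
  d=(0.2588,0.9659)  start (2,2)  tX=2.0478 tY=0.3520  stride 1/|dx|=3.8637 1/|dy|=1.0353
    cross y-line → (2,3), t=0.3520
    cross y-line → (2,4), t=1.3873
    cross x-line → (3,4), t=2.0478
    cross y-line → (3,5), t=2.4225 (wall)
  → r_1 = 2.4225
beam 2: φ=-90°, α=120°
  d=(-0.5000,0.8660)  start (2,2)  tX=0.9400 tY=0.3926  stride 1/|dx|=2.0000 1/|dy|=1.1547
    cross y-line → (2,3), t=0.3926
    cross x-line → (1,3), t=0.9400
    cross y-line → (1,4), t=1.5473
    cross y-line → (1,5), t=2.7020
    cross x-line → (0,5), t=2.9400 (wall)
  → r_2 = 2.9400
beam 3: φ=-45°, α=165°
  d=(-0.9659,0.2588)  start (2,2)  tX=0.4866 tY=1.3137  stride 1/|dx|=1.0353 1/|dy|=3.8637
    cross x-line → (1,2), t=0.4866 (wall)
  → r_3 = 0.4866
beam 4: φ=0°, α=210°
  d=(-0.8660,-0.5000)  start (2,2)  tX=0.5427 tY=1.3200  stride 1/|dx|=1.1547 1/|dy|=2.0000
    cross x-line → (1,2), t=0.5427 (wall)
  → r_4 = 0.5427
beam 5: φ=45°, α=255°
  d=(-0.2588,-0.9659)  start (2,2)  tX=1.8159 tY=0.6833  stride 1/|dx|=3.8637 1/|dy|=1.0353
    cross y-line → (2,1), t=0.6833
    cross y-line → (2,0), t=1.7186 (wall)
  → r_5 = 1.7186
beam 6: φ=90°, α=300°
  d=(0.5000,-0.8660)  start (2,2)  tX=1.0600 tY=0.7621  stride 1/|dx|=2.0000 1/|dy|=1.1547
    cross y-line → (2,1), t=0.7621
    cross x-line → (3,1), t=1.0600
    cross y-line → (3,0), t=1.9168 (wall)
  → r_6 = 1.9168
beam 7: φ=135°, α=345°
  d=(0.9659,-0.2588)  start (2,2)  tX=0.5487 tY=2.5500  stride 1/|dx|=1.0353 1/|dy|=3.8637
    cross x-line → (3,2), t=0.5487
    cross x-line → (4,2), t=1.5840
    cross y-line → (4,1), t=2.5500 (wall)
  → r_7 = 2.5500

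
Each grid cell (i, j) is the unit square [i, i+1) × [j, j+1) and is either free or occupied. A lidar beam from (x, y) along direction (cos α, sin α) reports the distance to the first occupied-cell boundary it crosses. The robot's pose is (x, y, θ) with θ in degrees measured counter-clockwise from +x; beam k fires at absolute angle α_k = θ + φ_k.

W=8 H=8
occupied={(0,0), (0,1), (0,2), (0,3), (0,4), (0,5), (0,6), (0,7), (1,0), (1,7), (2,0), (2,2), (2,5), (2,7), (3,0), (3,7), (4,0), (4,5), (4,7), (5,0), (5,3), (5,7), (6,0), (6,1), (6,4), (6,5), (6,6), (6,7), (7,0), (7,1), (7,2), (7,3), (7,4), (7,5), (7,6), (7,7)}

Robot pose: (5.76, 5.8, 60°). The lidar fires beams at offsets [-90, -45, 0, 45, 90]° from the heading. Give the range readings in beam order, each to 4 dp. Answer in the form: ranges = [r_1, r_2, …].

ranges = [0.2771, 0.2485, 0.4800, 1.2423, 2.4000]

beam 1: φ=-90°, α=330°
  direction (0.8660, -0.5000); cell (5,5); t to first gridline: x 0.2771, y 1.6000 (then +1.1547 / +2.0000)
    (6,5) via x @ 0.2771  # hit
  → r_1 = 0.2771
beam 2: φ=-45°, α=15°
  direction (0.9659, 0.2588); cell (5,5); t to first gridline: x 0.2485, y 0.7727 (then +1.0353 / +3.8637)
    (6,5) via x @ 0.2485  # hit
  → r_2 = 0.2485
beam 3: φ=0°, α=60°
  direction (0.5000, 0.8660); cell (5,5); t to first gridline: x 0.4800, y 0.2309 (then +2.0000 / +1.1547)
    (5,6) via y @ 0.2309
    (6,6) via x @ 0.4800  # hit
  → r_3 = 0.4800
beam 4: φ=45°, α=105°
  direction (-0.2588, 0.9659); cell (5,5); t to first gridline: x 2.9364, y 0.2071 (then +3.8637 / +1.0353)
    (5,6) via y @ 0.2071
    (5,7) via y @ 1.2423  # hit
  → r_4 = 1.2423
beam 5: φ=90°, α=150°
  direction (-0.8660, 0.5000); cell (5,5); t to first gridline: x 0.8776, y 0.4000 (then +1.1547 / +2.0000)
    (5,6) via y @ 0.4000
    (4,6) via x @ 0.8776
    (3,6) via x @ 2.0323
    (3,7) via y @ 2.4000  # hit
  → r_5 = 2.4000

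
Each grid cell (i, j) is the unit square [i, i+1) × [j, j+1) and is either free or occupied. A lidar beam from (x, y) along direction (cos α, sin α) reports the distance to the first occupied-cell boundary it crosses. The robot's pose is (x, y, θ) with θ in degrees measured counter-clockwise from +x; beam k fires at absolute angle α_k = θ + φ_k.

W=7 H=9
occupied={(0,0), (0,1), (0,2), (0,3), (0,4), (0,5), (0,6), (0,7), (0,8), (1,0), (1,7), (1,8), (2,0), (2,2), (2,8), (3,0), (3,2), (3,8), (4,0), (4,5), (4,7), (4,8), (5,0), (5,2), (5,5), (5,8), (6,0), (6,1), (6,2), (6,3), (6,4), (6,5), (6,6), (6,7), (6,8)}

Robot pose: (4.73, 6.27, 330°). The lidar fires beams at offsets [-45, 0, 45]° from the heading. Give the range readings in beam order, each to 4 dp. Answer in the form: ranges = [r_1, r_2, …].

beam 1: φ=-45°, α=285°
  d=(0.2588,-0.9659)  start (4,6)  tX=1.0432 tY=0.2795  stride 1/|dx|=3.8637 1/|dy|=1.0353
    cross y-line → (4,5), t=0.2795 (wall)
  → r_1 = 0.2795
beam 2: φ=0°, α=330°
  d=(0.8660,-0.5000)  start (4,6)  tX=0.3118 tY=0.5400  stride 1/|dx|=1.1547 1/|dy|=2.0000
    cross x-line → (5,6), t=0.3118
    cross y-line → (5,5), t=0.5400 (wall)
  → r_2 = 0.5400
beam 3: φ=45°, α=15°
  d=(0.9659,0.2588)  start (4,6)  tX=0.2795 tY=2.8205  stride 1/|dx|=1.0353 1/|dy|=3.8637
    cross x-line → (5,6), t=0.2795
    cross x-line → (6,6), t=1.3148 (wall)
  → r_3 = 1.3148

ranges = [0.2795, 0.5400, 1.3148]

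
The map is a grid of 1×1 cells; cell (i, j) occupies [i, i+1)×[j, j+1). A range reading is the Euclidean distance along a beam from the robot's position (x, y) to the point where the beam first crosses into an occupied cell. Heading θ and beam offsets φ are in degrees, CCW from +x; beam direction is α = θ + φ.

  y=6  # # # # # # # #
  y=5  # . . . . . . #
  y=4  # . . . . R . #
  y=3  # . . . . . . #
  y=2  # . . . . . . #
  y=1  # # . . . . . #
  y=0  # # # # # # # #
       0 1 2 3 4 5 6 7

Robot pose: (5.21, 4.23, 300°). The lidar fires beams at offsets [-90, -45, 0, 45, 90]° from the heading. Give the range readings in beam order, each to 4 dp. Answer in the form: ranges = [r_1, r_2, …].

beam 1: φ=-90°, α=210°
  d=(-0.8660,-0.5000)  start (5,4)  tX=0.2425 tY=0.4600  stride 1/|dx|=1.1547 1/|dy|=2.0000
    cross x-line → (4,4), t=0.2425
    cross y-line → (4,3), t=0.4600
    cross x-line → (3,3), t=1.3972
    cross y-line → (3,2), t=2.4600
    cross x-line → (2,2), t=2.5519
    cross x-line → (1,2), t=3.7066
    cross y-line → (1,1), t=4.4600 (wall)
  → r_1 = 4.4600
beam 2: φ=-45°, α=255°
  d=(-0.2588,-0.9659)  start (5,4)  tX=0.8114 tY=0.2381  stride 1/|dx|=3.8637 1/|dy|=1.0353
    cross y-line → (5,3), t=0.2381
    cross x-line → (4,3), t=0.8114
    cross y-line → (4,2), t=1.2734
    cross y-line → (4,1), t=2.3087
    cross y-line → (4,0), t=3.3439 (wall)
  → r_2 = 3.3439
beam 3: φ=0°, α=300°
  d=(0.5000,-0.8660)  start (5,4)  tX=1.5800 tY=0.2656  stride 1/|dx|=2.0000 1/|dy|=1.1547
    cross y-line → (5,3), t=0.2656
    cross y-line → (5,2), t=1.4203
    cross x-line → (6,2), t=1.5800
    cross y-line → (6,1), t=2.5750
    cross x-line → (7,1), t=3.5800 (wall)
  → r_3 = 3.5800
beam 4: φ=45°, α=345°
  d=(0.9659,-0.2588)  start (5,4)  tX=0.8179 tY=0.8887  stride 1/|dx|=1.0353 1/|dy|=3.8637
    cross x-line → (6,4), t=0.8179
    cross y-line → (6,3), t=0.8887
    cross x-line → (7,3), t=1.8531 (wall)
  → r_4 = 1.8531
beam 5: φ=90°, α=30°
  d=(0.8660,0.5000)  start (5,4)  tX=0.9122 tY=1.5400  stride 1/|dx|=1.1547 1/|dy|=2.0000
    cross x-line → (6,4), t=0.9122
    cross y-line → (6,5), t=1.5400
    cross x-line → (7,5), t=2.0669 (wall)
  → r_5 = 2.0669

ranges = [4.4600, 3.3439, 3.5800, 1.8531, 2.0669]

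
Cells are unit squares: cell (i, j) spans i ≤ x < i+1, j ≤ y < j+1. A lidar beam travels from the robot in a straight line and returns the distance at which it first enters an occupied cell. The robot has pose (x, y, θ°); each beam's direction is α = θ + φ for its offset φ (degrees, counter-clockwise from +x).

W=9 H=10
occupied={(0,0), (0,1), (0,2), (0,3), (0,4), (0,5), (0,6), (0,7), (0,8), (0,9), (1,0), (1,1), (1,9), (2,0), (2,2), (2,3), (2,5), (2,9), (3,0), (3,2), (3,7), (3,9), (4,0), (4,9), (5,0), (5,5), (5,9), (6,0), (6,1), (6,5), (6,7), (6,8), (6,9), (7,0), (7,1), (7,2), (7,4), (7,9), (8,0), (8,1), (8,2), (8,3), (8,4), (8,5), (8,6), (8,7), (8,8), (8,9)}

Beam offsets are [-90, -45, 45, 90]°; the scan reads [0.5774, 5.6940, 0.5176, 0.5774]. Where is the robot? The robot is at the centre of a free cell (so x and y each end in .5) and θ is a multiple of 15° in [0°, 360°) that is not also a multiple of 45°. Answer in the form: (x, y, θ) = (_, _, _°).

The pose lattice has 42·16 = 672 candidates. Test each by forward raycasting.
  (3.5, 6.5, 255°): beam 1 = 2.5882 ≠ 0.5774 ✗
  (7.5, 6.5, 345°): beam 1 = 1.5529 ≠ 0.5774 ✗
  (7.5, 7.5, 300°): beam 2 = 1.9319 ≠ 5.6940 ✗
  (3.5, 5.5, 150°): beam 1 = 4.0415 ≠ 0.5774 ✗
  …
  (2.5, 4.5, 30°): r_1=0.5774, r_2=5.6940, r_3=0.5176, r_4=0.5774 — all match ✓
Only this pose fits every beam.

(x, y, θ) = (2.5, 4.5, 30°)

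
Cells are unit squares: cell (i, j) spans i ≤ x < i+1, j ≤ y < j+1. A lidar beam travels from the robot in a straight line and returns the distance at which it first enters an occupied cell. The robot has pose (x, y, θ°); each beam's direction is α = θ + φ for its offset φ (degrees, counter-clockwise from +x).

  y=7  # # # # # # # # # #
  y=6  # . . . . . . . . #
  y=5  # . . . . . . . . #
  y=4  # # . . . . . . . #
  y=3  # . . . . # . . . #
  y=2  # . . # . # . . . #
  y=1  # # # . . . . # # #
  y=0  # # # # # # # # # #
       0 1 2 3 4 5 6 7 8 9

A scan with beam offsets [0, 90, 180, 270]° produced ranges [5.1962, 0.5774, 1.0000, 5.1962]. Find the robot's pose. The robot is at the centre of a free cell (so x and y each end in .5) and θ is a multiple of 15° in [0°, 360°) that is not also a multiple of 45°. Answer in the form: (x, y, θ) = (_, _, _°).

Enumerate (i+0.5, j+0.5, θ) over the 40 free cells and 16 admissible headings. For each, cast all 4 beams and compare to the given ranges.
  (8.5, 6.5, 60°): beam 1 = 0.5774 ≠ 5.1962 ✗
  (3.5, 4.5, 255°): beam 1 = 1.5529 ≠ 5.1962 ✗
  (2.5, 6.5, 285°): beam 1 = 3.6235 ≠ 5.1962 ✗
  …
  (4.5, 6.5, 330°): r_1=5.1962, r_2=0.5774, r_3=1.0000, r_4=5.1962 — all match ✓
No second candidate reproduces the full scan.

(x, y, θ) = (4.5, 6.5, 330°)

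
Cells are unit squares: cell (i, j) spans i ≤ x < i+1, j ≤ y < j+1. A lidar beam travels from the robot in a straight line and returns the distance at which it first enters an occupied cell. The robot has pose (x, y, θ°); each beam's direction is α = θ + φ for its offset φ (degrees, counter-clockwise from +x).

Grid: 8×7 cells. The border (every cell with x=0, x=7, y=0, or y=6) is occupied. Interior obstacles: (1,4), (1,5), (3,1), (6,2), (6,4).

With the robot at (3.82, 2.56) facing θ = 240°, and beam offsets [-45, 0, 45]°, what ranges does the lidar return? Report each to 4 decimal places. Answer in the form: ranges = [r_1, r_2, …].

beam 1: φ=-45°, α=195°
  cosα=-0.9659 sinα=-0.2588 | (3,2) | tMaxX 0.8489 tMaxY 2.1637 | tΔX 1.0353 tΔY 3.8637
    t=0.8489 [x] (2,2)
    t=1.8842 [x] (1,2)
    t=2.1637 [y] (1,1)
    t=2.9195 [x] (0,1) — stop
  → r_1 = 2.9195
beam 2: φ=0°, α=240°
  cosα=-0.5000 sinα=-0.8660 | (3,2) | tMaxX 1.6400 tMaxY 0.6466 | tΔX 2.0000 tΔY 1.1547
    t=0.6466 [y] (3,1) — stop
  → r_2 = 0.6466
beam 3: φ=45°, α=285°
  cosα=0.2588 sinα=-0.9659 | (3,2) | tMaxX 0.6955 tMaxY 0.5798 | tΔX 3.8637 tΔY 1.0353
    t=0.5798 [y] (3,1) — stop
  → r_3 = 0.5798

ranges = [2.9195, 0.6466, 0.5798]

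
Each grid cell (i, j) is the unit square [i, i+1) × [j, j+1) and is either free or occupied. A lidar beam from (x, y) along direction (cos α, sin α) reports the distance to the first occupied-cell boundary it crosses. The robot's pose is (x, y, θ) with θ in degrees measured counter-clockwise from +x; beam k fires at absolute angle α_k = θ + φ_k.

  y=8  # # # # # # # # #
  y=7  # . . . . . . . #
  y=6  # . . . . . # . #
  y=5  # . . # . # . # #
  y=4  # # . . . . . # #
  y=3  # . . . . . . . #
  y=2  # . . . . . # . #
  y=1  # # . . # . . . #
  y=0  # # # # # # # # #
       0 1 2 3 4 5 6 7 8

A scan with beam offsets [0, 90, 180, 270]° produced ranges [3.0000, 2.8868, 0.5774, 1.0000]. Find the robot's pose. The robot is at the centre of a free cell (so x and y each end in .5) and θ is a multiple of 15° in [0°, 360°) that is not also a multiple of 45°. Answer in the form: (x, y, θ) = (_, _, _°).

Candidates: 40 free-cell centres × 16 headings = 640 poses. Raycast each; keep the one whose scan matches to 4 dp.
  (1.5, 5.5, 30°): beam 1 = 5.0000 ≠ 3.0000 ✗
  (2.5, 3.5, 210°): beam 1 = 1.7321 ≠ 3.0000 ✗
  (3.5, 2.5, 60°): beam 3 = 1.7321 ≠ 0.5774 ✗
  …
  (3.5, 7.5, 240°): r_1=3.0000, r_2=2.8868, r_3=0.5774, r_4=1.0000 — all match ✓
Unique over the lattice → pose = (3.5, 7.5, 240°).

(x, y, θ) = (3.5, 7.5, 240°)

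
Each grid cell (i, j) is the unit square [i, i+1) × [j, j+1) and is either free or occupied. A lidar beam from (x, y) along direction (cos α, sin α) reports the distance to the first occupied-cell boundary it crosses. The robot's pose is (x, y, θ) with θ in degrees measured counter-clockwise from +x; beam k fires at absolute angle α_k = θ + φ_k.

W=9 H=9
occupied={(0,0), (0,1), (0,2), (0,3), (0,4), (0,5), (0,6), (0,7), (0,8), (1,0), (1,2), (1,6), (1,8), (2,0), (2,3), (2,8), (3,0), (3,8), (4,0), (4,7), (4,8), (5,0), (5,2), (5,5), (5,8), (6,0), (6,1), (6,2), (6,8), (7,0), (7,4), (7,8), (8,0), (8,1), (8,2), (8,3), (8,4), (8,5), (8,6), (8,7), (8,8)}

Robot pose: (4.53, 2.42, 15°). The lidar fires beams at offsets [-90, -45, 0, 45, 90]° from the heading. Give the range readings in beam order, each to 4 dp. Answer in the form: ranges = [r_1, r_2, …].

beam 1: φ=-90°, α=285°
  dir = (cos 285°, sin 285°) = (0.2588, -0.9659); from cell (4,2)
  next x-line at t=1.8159, next y-line at t=0.4348; Δt_x=3.8637, Δt_y=1.0353
    y: enter (4,1) at t=0.4348
    y: enter (4,0) at t=1.4701 ← occupied
  → r_1 = 1.4701
beam 2: φ=-45°, α=330°
  dir = (cos 330°, sin 330°) = (0.8660, -0.5000); from cell (4,2)
  next x-line at t=0.5427, next y-line at t=0.8400; Δt_x=1.1547, Δt_y=2.0000
    x: enter (5,2) at t=0.5427 ← occupied
  → r_2 = 0.5427
beam 3: φ=0°, α=15°
  dir = (cos 15°, sin 15°) = (0.9659, 0.2588); from cell (4,2)
  next x-line at t=0.4866, next y-line at t=2.2409; Δt_x=1.0353, Δt_y=3.8637
    x: enter (5,2) at t=0.4866 ← occupied
  → r_3 = 0.4866
beam 4: φ=45°, α=60°
  dir = (cos 60°, sin 60°) = (0.5000, 0.8660); from cell (4,2)
  next x-line at t=0.9400, next y-line at t=0.6697; Δt_x=2.0000, Δt_y=1.1547
    y: enter (4,3) at t=0.6697
    x: enter (5,3) at t=0.9400
    y: enter (5,4) at t=1.8244
    x: enter (6,4) at t=2.9400
    y: enter (6,5) at t=2.9791
    y: enter (6,6) at t=4.1338
    x: enter (7,6) at t=4.9400
    y: enter (7,7) at t=5.2885
    y: enter (7,8) at t=6.4432 ← occupied
  → r_4 = 6.4432
beam 5: φ=90°, α=105°
  dir = (cos 105°, sin 105°) = (-0.2588, 0.9659); from cell (4,2)
  next x-line at t=2.0478, next y-line at t=0.6005; Δt_x=3.8637, Δt_y=1.0353
    y: enter (4,3) at t=0.6005
    y: enter (4,4) at t=1.6357
    x: enter (3,4) at t=2.0478
    y: enter (3,5) at t=2.6710
    y: enter (3,6) at t=3.7063
    y: enter (3,7) at t=4.7416
    y: enter (3,8) at t=5.7768 ← occupied
  → r_5 = 5.7768

ranges = [1.4701, 0.5427, 0.4866, 6.4432, 5.7768]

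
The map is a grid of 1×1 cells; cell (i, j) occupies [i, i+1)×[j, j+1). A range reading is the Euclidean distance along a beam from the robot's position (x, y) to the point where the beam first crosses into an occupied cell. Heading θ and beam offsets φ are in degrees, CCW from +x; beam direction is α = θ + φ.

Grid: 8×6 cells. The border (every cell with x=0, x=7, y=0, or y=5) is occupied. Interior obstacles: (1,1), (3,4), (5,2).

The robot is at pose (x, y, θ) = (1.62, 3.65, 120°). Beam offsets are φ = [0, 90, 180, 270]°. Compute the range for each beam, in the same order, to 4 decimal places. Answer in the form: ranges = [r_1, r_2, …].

beam 1: φ=0°, α=120°
  dir = (cos 120°, sin 120°) = (-0.5000, 0.8660); from cell (1,3)
  next x-line at t=1.2400, next y-line at t=0.4041; Δt_x=2.0000, Δt_y=1.1547
    y: enter (1,4) at t=0.4041
    x: enter (0,4) at t=1.2400 ← occupied
  → r_1 = 1.2400
beam 2: φ=90°, α=210°
  dir = (cos 210°, sin 210°) = (-0.8660, -0.5000); from cell (1,3)
  next x-line at t=0.7159, next y-line at t=1.3000; Δt_x=1.1547, Δt_y=2.0000
    x: enter (0,3) at t=0.7159 ← occupied
  → r_2 = 0.7159
beam 3: φ=180°, α=300°
  dir = (cos 300°, sin 300°) = (0.5000, -0.8660); from cell (1,3)
  next x-line at t=0.7600, next y-line at t=0.7506; Δt_x=2.0000, Δt_y=1.1547
    y: enter (1,2) at t=0.7506
    x: enter (2,2) at t=0.7600
    y: enter (2,1) at t=1.9053
    x: enter (3,1) at t=2.7600
    y: enter (3,0) at t=3.0600 ← occupied
  → r_3 = 3.0600
beam 4: φ=270°, α=30°
  dir = (cos 30°, sin 30°) = (0.8660, 0.5000); from cell (1,3)
  next x-line at t=0.4388, next y-line at t=0.7000; Δt_x=1.1547, Δt_y=2.0000
    x: enter (2,3) at t=0.4388
    y: enter (2,4) at t=0.7000
    x: enter (3,4) at t=1.5935 ← occupied
  → r_4 = 1.5935

ranges = [1.2400, 0.7159, 3.0600, 1.5935]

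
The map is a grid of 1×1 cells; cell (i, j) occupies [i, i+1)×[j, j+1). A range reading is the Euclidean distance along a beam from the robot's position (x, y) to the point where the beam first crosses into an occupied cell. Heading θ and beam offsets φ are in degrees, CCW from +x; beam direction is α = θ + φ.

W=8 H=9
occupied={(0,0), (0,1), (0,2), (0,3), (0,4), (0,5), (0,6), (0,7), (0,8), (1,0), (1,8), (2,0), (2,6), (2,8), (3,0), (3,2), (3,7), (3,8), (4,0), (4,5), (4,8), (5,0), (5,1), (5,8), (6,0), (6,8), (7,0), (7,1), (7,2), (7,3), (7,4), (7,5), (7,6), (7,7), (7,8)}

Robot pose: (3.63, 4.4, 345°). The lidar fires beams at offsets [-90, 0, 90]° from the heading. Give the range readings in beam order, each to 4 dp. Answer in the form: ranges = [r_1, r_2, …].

beam 1: φ=-90°, α=255°
  d=(-0.2588,-0.9659)  start (3,4)  tX=2.4341 tY=0.4141  stride 1/|dx|=3.8637 1/|dy|=1.0353
    cross y-line → (3,3), t=0.4141
    cross y-line → (3,2), t=1.4494 (wall)
  → r_1 = 1.4494
beam 2: φ=0°, α=345°
  d=(0.9659,-0.2588)  start (3,4)  tX=0.3831 tY=1.5455  stride 1/|dx|=1.0353 1/|dy|=3.8637
    cross x-line → (4,4), t=0.3831
    cross x-line → (5,4), t=1.4183
    cross y-line → (5,3), t=1.5455
    cross x-line → (6,3), t=2.4536
    cross x-line → (7,3), t=3.4889 (wall)
  → r_2 = 3.4889
beam 3: φ=90°, α=75°
  d=(0.2588,0.9659)  start (3,4)  tX=1.4296 tY=0.6212  stride 1/|dx|=3.8637 1/|dy|=1.0353
    cross y-line → (3,5), t=0.6212
    cross x-line → (4,5), t=1.4296 (wall)
  → r_3 = 1.4296

ranges = [1.4494, 3.4889, 1.4296]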